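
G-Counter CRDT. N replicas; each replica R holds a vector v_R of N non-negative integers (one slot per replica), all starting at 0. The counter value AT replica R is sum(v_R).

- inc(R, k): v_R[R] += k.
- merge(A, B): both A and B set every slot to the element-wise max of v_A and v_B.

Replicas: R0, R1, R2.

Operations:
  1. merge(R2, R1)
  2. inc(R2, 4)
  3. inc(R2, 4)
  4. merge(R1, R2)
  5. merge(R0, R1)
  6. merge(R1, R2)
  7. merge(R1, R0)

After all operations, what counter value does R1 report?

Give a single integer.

Op 1: merge R2<->R1 -> R2=(0,0,0) R1=(0,0,0)
Op 2: inc R2 by 4 -> R2=(0,0,4) value=4
Op 3: inc R2 by 4 -> R2=(0,0,8) value=8
Op 4: merge R1<->R2 -> R1=(0,0,8) R2=(0,0,8)
Op 5: merge R0<->R1 -> R0=(0,0,8) R1=(0,0,8)
Op 6: merge R1<->R2 -> R1=(0,0,8) R2=(0,0,8)
Op 7: merge R1<->R0 -> R1=(0,0,8) R0=(0,0,8)

Answer: 8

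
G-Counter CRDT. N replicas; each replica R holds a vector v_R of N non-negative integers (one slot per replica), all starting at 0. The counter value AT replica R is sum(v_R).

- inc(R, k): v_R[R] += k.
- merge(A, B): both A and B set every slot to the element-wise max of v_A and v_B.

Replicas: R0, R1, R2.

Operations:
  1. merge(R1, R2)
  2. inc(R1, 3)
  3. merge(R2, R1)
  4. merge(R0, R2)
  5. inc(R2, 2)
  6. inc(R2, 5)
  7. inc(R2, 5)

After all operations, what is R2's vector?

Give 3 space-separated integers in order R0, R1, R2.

Op 1: merge R1<->R2 -> R1=(0,0,0) R2=(0,0,0)
Op 2: inc R1 by 3 -> R1=(0,3,0) value=3
Op 3: merge R2<->R1 -> R2=(0,3,0) R1=(0,3,0)
Op 4: merge R0<->R2 -> R0=(0,3,0) R2=(0,3,0)
Op 5: inc R2 by 2 -> R2=(0,3,2) value=5
Op 6: inc R2 by 5 -> R2=(0,3,7) value=10
Op 7: inc R2 by 5 -> R2=(0,3,12) value=15

Answer: 0 3 12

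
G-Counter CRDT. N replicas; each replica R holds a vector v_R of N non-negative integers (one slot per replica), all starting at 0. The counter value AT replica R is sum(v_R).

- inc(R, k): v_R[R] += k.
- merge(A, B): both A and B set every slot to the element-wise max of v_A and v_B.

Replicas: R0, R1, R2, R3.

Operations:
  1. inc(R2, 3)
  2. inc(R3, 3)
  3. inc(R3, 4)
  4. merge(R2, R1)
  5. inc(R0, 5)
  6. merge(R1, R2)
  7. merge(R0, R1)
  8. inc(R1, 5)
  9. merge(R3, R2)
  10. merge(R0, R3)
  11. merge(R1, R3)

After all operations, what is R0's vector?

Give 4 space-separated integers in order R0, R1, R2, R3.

Answer: 5 0 3 7

Derivation:
Op 1: inc R2 by 3 -> R2=(0,0,3,0) value=3
Op 2: inc R3 by 3 -> R3=(0,0,0,3) value=3
Op 3: inc R3 by 4 -> R3=(0,0,0,7) value=7
Op 4: merge R2<->R1 -> R2=(0,0,3,0) R1=(0,0,3,0)
Op 5: inc R0 by 5 -> R0=(5,0,0,0) value=5
Op 6: merge R1<->R2 -> R1=(0,0,3,0) R2=(0,0,3,0)
Op 7: merge R0<->R1 -> R0=(5,0,3,0) R1=(5,0,3,0)
Op 8: inc R1 by 5 -> R1=(5,5,3,0) value=13
Op 9: merge R3<->R2 -> R3=(0,0,3,7) R2=(0,0,3,7)
Op 10: merge R0<->R3 -> R0=(5,0,3,7) R3=(5,0,3,7)
Op 11: merge R1<->R3 -> R1=(5,5,3,7) R3=(5,5,3,7)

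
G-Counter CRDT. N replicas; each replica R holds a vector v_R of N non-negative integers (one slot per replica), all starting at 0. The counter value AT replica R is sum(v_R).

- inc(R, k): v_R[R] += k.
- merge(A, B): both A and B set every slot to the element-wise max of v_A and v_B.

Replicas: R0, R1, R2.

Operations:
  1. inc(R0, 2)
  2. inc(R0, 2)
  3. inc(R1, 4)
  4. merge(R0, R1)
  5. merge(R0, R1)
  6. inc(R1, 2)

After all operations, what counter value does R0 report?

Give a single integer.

Answer: 8

Derivation:
Op 1: inc R0 by 2 -> R0=(2,0,0) value=2
Op 2: inc R0 by 2 -> R0=(4,0,0) value=4
Op 3: inc R1 by 4 -> R1=(0,4,0) value=4
Op 4: merge R0<->R1 -> R0=(4,4,0) R1=(4,4,0)
Op 5: merge R0<->R1 -> R0=(4,4,0) R1=(4,4,0)
Op 6: inc R1 by 2 -> R1=(4,6,0) value=10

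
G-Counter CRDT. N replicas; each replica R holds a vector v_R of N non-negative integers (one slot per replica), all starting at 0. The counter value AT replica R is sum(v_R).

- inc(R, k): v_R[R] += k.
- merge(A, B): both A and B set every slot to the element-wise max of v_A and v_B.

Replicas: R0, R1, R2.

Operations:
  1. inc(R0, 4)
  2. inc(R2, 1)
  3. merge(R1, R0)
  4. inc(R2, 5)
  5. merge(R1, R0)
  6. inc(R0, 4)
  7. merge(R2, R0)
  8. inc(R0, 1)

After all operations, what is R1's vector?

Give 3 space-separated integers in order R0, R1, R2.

Answer: 4 0 0

Derivation:
Op 1: inc R0 by 4 -> R0=(4,0,0) value=4
Op 2: inc R2 by 1 -> R2=(0,0,1) value=1
Op 3: merge R1<->R0 -> R1=(4,0,0) R0=(4,0,0)
Op 4: inc R2 by 5 -> R2=(0,0,6) value=6
Op 5: merge R1<->R0 -> R1=(4,0,0) R0=(4,0,0)
Op 6: inc R0 by 4 -> R0=(8,0,0) value=8
Op 7: merge R2<->R0 -> R2=(8,0,6) R0=(8,0,6)
Op 8: inc R0 by 1 -> R0=(9,0,6) value=15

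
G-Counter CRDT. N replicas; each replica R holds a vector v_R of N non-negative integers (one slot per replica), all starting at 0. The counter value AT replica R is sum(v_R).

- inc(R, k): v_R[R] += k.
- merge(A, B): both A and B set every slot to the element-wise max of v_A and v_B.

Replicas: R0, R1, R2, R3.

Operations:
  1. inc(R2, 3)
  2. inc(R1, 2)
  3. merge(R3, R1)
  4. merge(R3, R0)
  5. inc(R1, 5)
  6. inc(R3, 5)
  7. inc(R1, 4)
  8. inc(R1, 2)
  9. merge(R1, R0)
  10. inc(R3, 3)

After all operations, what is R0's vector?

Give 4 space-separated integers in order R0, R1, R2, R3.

Answer: 0 13 0 0

Derivation:
Op 1: inc R2 by 3 -> R2=(0,0,3,0) value=3
Op 2: inc R1 by 2 -> R1=(0,2,0,0) value=2
Op 3: merge R3<->R1 -> R3=(0,2,0,0) R1=(0,2,0,0)
Op 4: merge R3<->R0 -> R3=(0,2,0,0) R0=(0,2,0,0)
Op 5: inc R1 by 5 -> R1=(0,7,0,0) value=7
Op 6: inc R3 by 5 -> R3=(0,2,0,5) value=7
Op 7: inc R1 by 4 -> R1=(0,11,0,0) value=11
Op 8: inc R1 by 2 -> R1=(0,13,0,0) value=13
Op 9: merge R1<->R0 -> R1=(0,13,0,0) R0=(0,13,0,0)
Op 10: inc R3 by 3 -> R3=(0,2,0,8) value=10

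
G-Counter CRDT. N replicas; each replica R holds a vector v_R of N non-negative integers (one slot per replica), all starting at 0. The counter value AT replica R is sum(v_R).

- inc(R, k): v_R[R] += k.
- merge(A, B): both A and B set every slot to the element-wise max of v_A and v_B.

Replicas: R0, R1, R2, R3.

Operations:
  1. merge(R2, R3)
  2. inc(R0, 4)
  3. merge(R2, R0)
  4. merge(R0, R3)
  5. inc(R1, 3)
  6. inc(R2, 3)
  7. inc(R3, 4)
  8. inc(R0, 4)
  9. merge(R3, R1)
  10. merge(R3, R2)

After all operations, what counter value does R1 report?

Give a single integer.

Op 1: merge R2<->R3 -> R2=(0,0,0,0) R3=(0,0,0,0)
Op 2: inc R0 by 4 -> R0=(4,0,0,0) value=4
Op 3: merge R2<->R0 -> R2=(4,0,0,0) R0=(4,0,0,0)
Op 4: merge R0<->R3 -> R0=(4,0,0,0) R3=(4,0,0,0)
Op 5: inc R1 by 3 -> R1=(0,3,0,0) value=3
Op 6: inc R2 by 3 -> R2=(4,0,3,0) value=7
Op 7: inc R3 by 4 -> R3=(4,0,0,4) value=8
Op 8: inc R0 by 4 -> R0=(8,0,0,0) value=8
Op 9: merge R3<->R1 -> R3=(4,3,0,4) R1=(4,3,0,4)
Op 10: merge R3<->R2 -> R3=(4,3,3,4) R2=(4,3,3,4)

Answer: 11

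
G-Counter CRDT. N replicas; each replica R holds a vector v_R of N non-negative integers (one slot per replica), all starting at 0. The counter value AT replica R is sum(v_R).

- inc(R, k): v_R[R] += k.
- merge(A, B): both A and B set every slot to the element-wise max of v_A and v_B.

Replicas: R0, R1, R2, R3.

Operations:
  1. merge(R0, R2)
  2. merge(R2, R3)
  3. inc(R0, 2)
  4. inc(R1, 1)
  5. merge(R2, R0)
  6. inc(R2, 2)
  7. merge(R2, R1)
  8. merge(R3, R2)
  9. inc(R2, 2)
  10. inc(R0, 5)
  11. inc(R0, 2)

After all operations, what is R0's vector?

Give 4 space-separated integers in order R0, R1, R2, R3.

Op 1: merge R0<->R2 -> R0=(0,0,0,0) R2=(0,0,0,0)
Op 2: merge R2<->R3 -> R2=(0,0,0,0) R3=(0,0,0,0)
Op 3: inc R0 by 2 -> R0=(2,0,0,0) value=2
Op 4: inc R1 by 1 -> R1=(0,1,0,0) value=1
Op 5: merge R2<->R0 -> R2=(2,0,0,0) R0=(2,0,0,0)
Op 6: inc R2 by 2 -> R2=(2,0,2,0) value=4
Op 7: merge R2<->R1 -> R2=(2,1,2,0) R1=(2,1,2,0)
Op 8: merge R3<->R2 -> R3=(2,1,2,0) R2=(2,1,2,0)
Op 9: inc R2 by 2 -> R2=(2,1,4,0) value=7
Op 10: inc R0 by 5 -> R0=(7,0,0,0) value=7
Op 11: inc R0 by 2 -> R0=(9,0,0,0) value=9

Answer: 9 0 0 0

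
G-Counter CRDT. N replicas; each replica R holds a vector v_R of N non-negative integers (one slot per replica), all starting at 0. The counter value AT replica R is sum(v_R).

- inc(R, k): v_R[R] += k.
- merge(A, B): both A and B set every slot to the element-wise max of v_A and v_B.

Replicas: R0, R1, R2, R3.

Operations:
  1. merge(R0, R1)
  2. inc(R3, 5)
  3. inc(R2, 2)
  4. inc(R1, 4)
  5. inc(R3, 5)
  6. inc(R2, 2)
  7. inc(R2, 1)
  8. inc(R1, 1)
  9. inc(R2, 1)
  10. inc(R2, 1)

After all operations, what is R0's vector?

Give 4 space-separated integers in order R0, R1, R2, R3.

Answer: 0 0 0 0

Derivation:
Op 1: merge R0<->R1 -> R0=(0,0,0,0) R1=(0,0,0,0)
Op 2: inc R3 by 5 -> R3=(0,0,0,5) value=5
Op 3: inc R2 by 2 -> R2=(0,0,2,0) value=2
Op 4: inc R1 by 4 -> R1=(0,4,0,0) value=4
Op 5: inc R3 by 5 -> R3=(0,0,0,10) value=10
Op 6: inc R2 by 2 -> R2=(0,0,4,0) value=4
Op 7: inc R2 by 1 -> R2=(0,0,5,0) value=5
Op 8: inc R1 by 1 -> R1=(0,5,0,0) value=5
Op 9: inc R2 by 1 -> R2=(0,0,6,0) value=6
Op 10: inc R2 by 1 -> R2=(0,0,7,0) value=7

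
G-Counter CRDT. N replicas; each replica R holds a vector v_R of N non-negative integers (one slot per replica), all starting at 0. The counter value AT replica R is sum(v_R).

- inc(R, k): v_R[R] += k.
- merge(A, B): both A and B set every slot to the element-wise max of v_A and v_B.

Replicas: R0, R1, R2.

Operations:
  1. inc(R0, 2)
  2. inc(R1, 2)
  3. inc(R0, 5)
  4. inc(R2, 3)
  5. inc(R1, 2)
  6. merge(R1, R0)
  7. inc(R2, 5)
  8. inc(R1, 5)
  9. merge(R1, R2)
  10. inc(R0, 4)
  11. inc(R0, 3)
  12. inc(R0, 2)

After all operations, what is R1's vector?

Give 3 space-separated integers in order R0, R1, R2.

Answer: 7 9 8

Derivation:
Op 1: inc R0 by 2 -> R0=(2,0,0) value=2
Op 2: inc R1 by 2 -> R1=(0,2,0) value=2
Op 3: inc R0 by 5 -> R0=(7,0,0) value=7
Op 4: inc R2 by 3 -> R2=(0,0,3) value=3
Op 5: inc R1 by 2 -> R1=(0,4,0) value=4
Op 6: merge R1<->R0 -> R1=(7,4,0) R0=(7,4,0)
Op 7: inc R2 by 5 -> R2=(0,0,8) value=8
Op 8: inc R1 by 5 -> R1=(7,9,0) value=16
Op 9: merge R1<->R2 -> R1=(7,9,8) R2=(7,9,8)
Op 10: inc R0 by 4 -> R0=(11,4,0) value=15
Op 11: inc R0 by 3 -> R0=(14,4,0) value=18
Op 12: inc R0 by 2 -> R0=(16,4,0) value=20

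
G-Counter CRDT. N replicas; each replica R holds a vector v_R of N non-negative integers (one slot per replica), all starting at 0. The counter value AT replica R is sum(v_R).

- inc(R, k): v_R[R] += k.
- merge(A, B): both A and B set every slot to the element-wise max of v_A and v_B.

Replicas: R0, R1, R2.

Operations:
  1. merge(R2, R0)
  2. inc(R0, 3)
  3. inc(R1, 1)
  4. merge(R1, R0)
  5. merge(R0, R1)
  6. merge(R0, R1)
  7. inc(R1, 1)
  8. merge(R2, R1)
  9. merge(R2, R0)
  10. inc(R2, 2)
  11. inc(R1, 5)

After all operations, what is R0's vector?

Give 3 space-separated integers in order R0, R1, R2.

Op 1: merge R2<->R0 -> R2=(0,0,0) R0=(0,0,0)
Op 2: inc R0 by 3 -> R0=(3,0,0) value=3
Op 3: inc R1 by 1 -> R1=(0,1,0) value=1
Op 4: merge R1<->R0 -> R1=(3,1,0) R0=(3,1,0)
Op 5: merge R0<->R1 -> R0=(3,1,0) R1=(3,1,0)
Op 6: merge R0<->R1 -> R0=(3,1,0) R1=(3,1,0)
Op 7: inc R1 by 1 -> R1=(3,2,0) value=5
Op 8: merge R2<->R1 -> R2=(3,2,0) R1=(3,2,0)
Op 9: merge R2<->R0 -> R2=(3,2,0) R0=(3,2,0)
Op 10: inc R2 by 2 -> R2=(3,2,2) value=7
Op 11: inc R1 by 5 -> R1=(3,7,0) value=10

Answer: 3 2 0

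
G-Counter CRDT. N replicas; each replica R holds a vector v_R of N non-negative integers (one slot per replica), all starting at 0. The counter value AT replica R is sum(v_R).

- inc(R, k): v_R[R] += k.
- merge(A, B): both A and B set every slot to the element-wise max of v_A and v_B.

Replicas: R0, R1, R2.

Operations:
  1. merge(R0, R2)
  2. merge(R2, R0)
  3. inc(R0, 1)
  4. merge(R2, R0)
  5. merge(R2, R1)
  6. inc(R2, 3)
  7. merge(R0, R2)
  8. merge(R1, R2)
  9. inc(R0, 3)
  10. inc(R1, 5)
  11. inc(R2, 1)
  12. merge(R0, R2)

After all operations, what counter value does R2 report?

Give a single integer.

Op 1: merge R0<->R2 -> R0=(0,0,0) R2=(0,0,0)
Op 2: merge R2<->R0 -> R2=(0,0,0) R0=(0,0,0)
Op 3: inc R0 by 1 -> R0=(1,0,0) value=1
Op 4: merge R2<->R0 -> R2=(1,0,0) R0=(1,0,0)
Op 5: merge R2<->R1 -> R2=(1,0,0) R1=(1,0,0)
Op 6: inc R2 by 3 -> R2=(1,0,3) value=4
Op 7: merge R0<->R2 -> R0=(1,0,3) R2=(1,0,3)
Op 8: merge R1<->R2 -> R1=(1,0,3) R2=(1,0,3)
Op 9: inc R0 by 3 -> R0=(4,0,3) value=7
Op 10: inc R1 by 5 -> R1=(1,5,3) value=9
Op 11: inc R2 by 1 -> R2=(1,0,4) value=5
Op 12: merge R0<->R2 -> R0=(4,0,4) R2=(4,0,4)

Answer: 8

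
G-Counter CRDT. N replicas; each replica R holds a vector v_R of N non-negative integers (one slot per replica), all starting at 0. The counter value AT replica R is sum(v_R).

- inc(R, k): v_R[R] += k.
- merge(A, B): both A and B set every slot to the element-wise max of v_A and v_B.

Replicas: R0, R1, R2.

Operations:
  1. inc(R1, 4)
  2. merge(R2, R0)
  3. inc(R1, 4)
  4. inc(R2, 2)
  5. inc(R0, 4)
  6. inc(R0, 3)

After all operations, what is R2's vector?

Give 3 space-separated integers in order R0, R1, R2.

Op 1: inc R1 by 4 -> R1=(0,4,0) value=4
Op 2: merge R2<->R0 -> R2=(0,0,0) R0=(0,0,0)
Op 3: inc R1 by 4 -> R1=(0,8,0) value=8
Op 4: inc R2 by 2 -> R2=(0,0,2) value=2
Op 5: inc R0 by 4 -> R0=(4,0,0) value=4
Op 6: inc R0 by 3 -> R0=(7,0,0) value=7

Answer: 0 0 2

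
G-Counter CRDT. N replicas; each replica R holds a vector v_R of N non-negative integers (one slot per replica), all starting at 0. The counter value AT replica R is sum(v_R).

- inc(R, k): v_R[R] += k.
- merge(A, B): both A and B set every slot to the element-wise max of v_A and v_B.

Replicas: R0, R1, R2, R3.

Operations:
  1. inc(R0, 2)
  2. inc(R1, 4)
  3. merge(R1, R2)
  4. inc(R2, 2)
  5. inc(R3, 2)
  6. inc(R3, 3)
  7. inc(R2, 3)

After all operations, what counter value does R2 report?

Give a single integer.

Op 1: inc R0 by 2 -> R0=(2,0,0,0) value=2
Op 2: inc R1 by 4 -> R1=(0,4,0,0) value=4
Op 3: merge R1<->R2 -> R1=(0,4,0,0) R2=(0,4,0,0)
Op 4: inc R2 by 2 -> R2=(0,4,2,0) value=6
Op 5: inc R3 by 2 -> R3=(0,0,0,2) value=2
Op 6: inc R3 by 3 -> R3=(0,0,0,5) value=5
Op 7: inc R2 by 3 -> R2=(0,4,5,0) value=9

Answer: 9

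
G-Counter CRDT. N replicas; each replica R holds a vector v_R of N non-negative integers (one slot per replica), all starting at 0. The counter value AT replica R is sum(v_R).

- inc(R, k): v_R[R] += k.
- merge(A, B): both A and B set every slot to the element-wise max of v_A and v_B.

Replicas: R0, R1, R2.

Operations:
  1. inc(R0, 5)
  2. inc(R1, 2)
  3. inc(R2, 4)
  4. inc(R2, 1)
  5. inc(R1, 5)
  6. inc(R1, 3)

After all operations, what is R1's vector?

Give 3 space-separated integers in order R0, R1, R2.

Op 1: inc R0 by 5 -> R0=(5,0,0) value=5
Op 2: inc R1 by 2 -> R1=(0,2,0) value=2
Op 3: inc R2 by 4 -> R2=(0,0,4) value=4
Op 4: inc R2 by 1 -> R2=(0,0,5) value=5
Op 5: inc R1 by 5 -> R1=(0,7,0) value=7
Op 6: inc R1 by 3 -> R1=(0,10,0) value=10

Answer: 0 10 0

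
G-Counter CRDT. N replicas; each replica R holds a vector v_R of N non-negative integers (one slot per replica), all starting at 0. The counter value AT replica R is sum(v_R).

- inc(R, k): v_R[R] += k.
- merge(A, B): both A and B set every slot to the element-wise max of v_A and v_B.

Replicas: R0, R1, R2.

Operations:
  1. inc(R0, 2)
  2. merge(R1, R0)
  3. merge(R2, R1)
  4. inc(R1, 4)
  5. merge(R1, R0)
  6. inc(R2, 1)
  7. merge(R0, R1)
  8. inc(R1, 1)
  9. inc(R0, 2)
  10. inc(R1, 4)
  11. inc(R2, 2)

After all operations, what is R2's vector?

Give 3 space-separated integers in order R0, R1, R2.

Answer: 2 0 3

Derivation:
Op 1: inc R0 by 2 -> R0=(2,0,0) value=2
Op 2: merge R1<->R0 -> R1=(2,0,0) R0=(2,0,0)
Op 3: merge R2<->R1 -> R2=(2,0,0) R1=(2,0,0)
Op 4: inc R1 by 4 -> R1=(2,4,0) value=6
Op 5: merge R1<->R0 -> R1=(2,4,0) R0=(2,4,0)
Op 6: inc R2 by 1 -> R2=(2,0,1) value=3
Op 7: merge R0<->R1 -> R0=(2,4,0) R1=(2,4,0)
Op 8: inc R1 by 1 -> R1=(2,5,0) value=7
Op 9: inc R0 by 2 -> R0=(4,4,0) value=8
Op 10: inc R1 by 4 -> R1=(2,9,0) value=11
Op 11: inc R2 by 2 -> R2=(2,0,3) value=5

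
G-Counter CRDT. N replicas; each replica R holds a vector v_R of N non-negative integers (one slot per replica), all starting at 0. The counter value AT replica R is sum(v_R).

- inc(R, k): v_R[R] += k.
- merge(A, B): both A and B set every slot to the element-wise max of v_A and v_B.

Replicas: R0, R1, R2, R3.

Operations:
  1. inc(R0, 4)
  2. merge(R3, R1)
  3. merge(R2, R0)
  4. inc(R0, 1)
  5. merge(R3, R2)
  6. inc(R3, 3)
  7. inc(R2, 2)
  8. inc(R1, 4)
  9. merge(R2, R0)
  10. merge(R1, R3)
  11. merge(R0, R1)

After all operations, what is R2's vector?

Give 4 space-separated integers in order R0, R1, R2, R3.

Answer: 5 0 2 0

Derivation:
Op 1: inc R0 by 4 -> R0=(4,0,0,0) value=4
Op 2: merge R3<->R1 -> R3=(0,0,0,0) R1=(0,0,0,0)
Op 3: merge R2<->R0 -> R2=(4,0,0,0) R0=(4,0,0,0)
Op 4: inc R0 by 1 -> R0=(5,0,0,0) value=5
Op 5: merge R3<->R2 -> R3=(4,0,0,0) R2=(4,0,0,0)
Op 6: inc R3 by 3 -> R3=(4,0,0,3) value=7
Op 7: inc R2 by 2 -> R2=(4,0,2,0) value=6
Op 8: inc R1 by 4 -> R1=(0,4,0,0) value=4
Op 9: merge R2<->R0 -> R2=(5,0,2,0) R0=(5,0,2,0)
Op 10: merge R1<->R3 -> R1=(4,4,0,3) R3=(4,4,0,3)
Op 11: merge R0<->R1 -> R0=(5,4,2,3) R1=(5,4,2,3)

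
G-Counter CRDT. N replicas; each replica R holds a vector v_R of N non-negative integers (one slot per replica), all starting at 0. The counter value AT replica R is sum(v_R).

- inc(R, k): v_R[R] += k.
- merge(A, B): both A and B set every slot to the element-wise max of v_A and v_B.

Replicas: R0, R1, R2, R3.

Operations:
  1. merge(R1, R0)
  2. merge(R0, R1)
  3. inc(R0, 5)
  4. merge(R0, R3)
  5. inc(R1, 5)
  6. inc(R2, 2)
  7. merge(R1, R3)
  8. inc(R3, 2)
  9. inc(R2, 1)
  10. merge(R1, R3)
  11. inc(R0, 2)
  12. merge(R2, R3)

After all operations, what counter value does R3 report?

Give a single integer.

Op 1: merge R1<->R0 -> R1=(0,0,0,0) R0=(0,0,0,0)
Op 2: merge R0<->R1 -> R0=(0,0,0,0) R1=(0,0,0,0)
Op 3: inc R0 by 5 -> R0=(5,0,0,0) value=5
Op 4: merge R0<->R3 -> R0=(5,0,0,0) R3=(5,0,0,0)
Op 5: inc R1 by 5 -> R1=(0,5,0,0) value=5
Op 6: inc R2 by 2 -> R2=(0,0,2,0) value=2
Op 7: merge R1<->R3 -> R1=(5,5,0,0) R3=(5,5,0,0)
Op 8: inc R3 by 2 -> R3=(5,5,0,2) value=12
Op 9: inc R2 by 1 -> R2=(0,0,3,0) value=3
Op 10: merge R1<->R3 -> R1=(5,5,0,2) R3=(5,5,0,2)
Op 11: inc R0 by 2 -> R0=(7,0,0,0) value=7
Op 12: merge R2<->R3 -> R2=(5,5,3,2) R3=(5,5,3,2)

Answer: 15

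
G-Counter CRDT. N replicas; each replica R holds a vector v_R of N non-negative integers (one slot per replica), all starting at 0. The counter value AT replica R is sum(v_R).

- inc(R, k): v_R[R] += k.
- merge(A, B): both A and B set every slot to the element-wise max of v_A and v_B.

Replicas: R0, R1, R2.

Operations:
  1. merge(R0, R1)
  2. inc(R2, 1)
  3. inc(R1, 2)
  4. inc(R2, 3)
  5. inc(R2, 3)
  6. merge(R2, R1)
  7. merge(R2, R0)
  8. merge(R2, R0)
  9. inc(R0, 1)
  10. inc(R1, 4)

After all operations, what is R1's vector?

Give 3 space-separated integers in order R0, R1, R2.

Answer: 0 6 7

Derivation:
Op 1: merge R0<->R1 -> R0=(0,0,0) R1=(0,0,0)
Op 2: inc R2 by 1 -> R2=(0,0,1) value=1
Op 3: inc R1 by 2 -> R1=(0,2,0) value=2
Op 4: inc R2 by 3 -> R2=(0,0,4) value=4
Op 5: inc R2 by 3 -> R2=(0,0,7) value=7
Op 6: merge R2<->R1 -> R2=(0,2,7) R1=(0,2,7)
Op 7: merge R2<->R0 -> R2=(0,2,7) R0=(0,2,7)
Op 8: merge R2<->R0 -> R2=(0,2,7) R0=(0,2,7)
Op 9: inc R0 by 1 -> R0=(1,2,7) value=10
Op 10: inc R1 by 4 -> R1=(0,6,7) value=13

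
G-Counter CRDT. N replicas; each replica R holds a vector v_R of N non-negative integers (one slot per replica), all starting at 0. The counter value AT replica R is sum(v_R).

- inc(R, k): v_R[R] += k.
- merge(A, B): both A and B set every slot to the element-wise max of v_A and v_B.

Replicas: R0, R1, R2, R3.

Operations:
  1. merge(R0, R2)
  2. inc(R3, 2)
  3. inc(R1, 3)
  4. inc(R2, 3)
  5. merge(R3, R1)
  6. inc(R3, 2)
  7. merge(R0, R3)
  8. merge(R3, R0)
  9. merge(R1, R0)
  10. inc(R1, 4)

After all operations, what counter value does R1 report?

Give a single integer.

Answer: 11

Derivation:
Op 1: merge R0<->R2 -> R0=(0,0,0,0) R2=(0,0,0,0)
Op 2: inc R3 by 2 -> R3=(0,0,0,2) value=2
Op 3: inc R1 by 3 -> R1=(0,3,0,0) value=3
Op 4: inc R2 by 3 -> R2=(0,0,3,0) value=3
Op 5: merge R3<->R1 -> R3=(0,3,0,2) R1=(0,3,0,2)
Op 6: inc R3 by 2 -> R3=(0,3,0,4) value=7
Op 7: merge R0<->R3 -> R0=(0,3,0,4) R3=(0,3,0,4)
Op 8: merge R3<->R0 -> R3=(0,3,0,4) R0=(0,3,0,4)
Op 9: merge R1<->R0 -> R1=(0,3,0,4) R0=(0,3,0,4)
Op 10: inc R1 by 4 -> R1=(0,7,0,4) value=11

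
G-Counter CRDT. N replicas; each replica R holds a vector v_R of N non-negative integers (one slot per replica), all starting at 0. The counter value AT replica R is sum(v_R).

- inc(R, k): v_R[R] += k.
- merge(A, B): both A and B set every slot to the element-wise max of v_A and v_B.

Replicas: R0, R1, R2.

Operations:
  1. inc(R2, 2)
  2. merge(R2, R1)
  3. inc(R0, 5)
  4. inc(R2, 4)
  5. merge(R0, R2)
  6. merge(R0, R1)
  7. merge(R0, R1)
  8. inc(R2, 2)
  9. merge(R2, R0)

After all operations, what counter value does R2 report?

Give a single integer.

Answer: 13

Derivation:
Op 1: inc R2 by 2 -> R2=(0,0,2) value=2
Op 2: merge R2<->R1 -> R2=(0,0,2) R1=(0,0,2)
Op 3: inc R0 by 5 -> R0=(5,0,0) value=5
Op 4: inc R2 by 4 -> R2=(0,0,6) value=6
Op 5: merge R0<->R2 -> R0=(5,0,6) R2=(5,0,6)
Op 6: merge R0<->R1 -> R0=(5,0,6) R1=(5,0,6)
Op 7: merge R0<->R1 -> R0=(5,0,6) R1=(5,0,6)
Op 8: inc R2 by 2 -> R2=(5,0,8) value=13
Op 9: merge R2<->R0 -> R2=(5,0,8) R0=(5,0,8)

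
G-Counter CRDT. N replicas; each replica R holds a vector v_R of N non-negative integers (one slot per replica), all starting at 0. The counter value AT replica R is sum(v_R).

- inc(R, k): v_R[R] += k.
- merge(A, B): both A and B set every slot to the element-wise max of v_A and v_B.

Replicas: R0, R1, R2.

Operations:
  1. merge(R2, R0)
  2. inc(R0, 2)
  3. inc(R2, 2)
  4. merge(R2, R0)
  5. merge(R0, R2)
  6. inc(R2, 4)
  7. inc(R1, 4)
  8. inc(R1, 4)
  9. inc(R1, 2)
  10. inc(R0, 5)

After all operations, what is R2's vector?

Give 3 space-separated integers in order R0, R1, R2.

Op 1: merge R2<->R0 -> R2=(0,0,0) R0=(0,0,0)
Op 2: inc R0 by 2 -> R0=(2,0,0) value=2
Op 3: inc R2 by 2 -> R2=(0,0,2) value=2
Op 4: merge R2<->R0 -> R2=(2,0,2) R0=(2,0,2)
Op 5: merge R0<->R2 -> R0=(2,0,2) R2=(2,0,2)
Op 6: inc R2 by 4 -> R2=(2,0,6) value=8
Op 7: inc R1 by 4 -> R1=(0,4,0) value=4
Op 8: inc R1 by 4 -> R1=(0,8,0) value=8
Op 9: inc R1 by 2 -> R1=(0,10,0) value=10
Op 10: inc R0 by 5 -> R0=(7,0,2) value=9

Answer: 2 0 6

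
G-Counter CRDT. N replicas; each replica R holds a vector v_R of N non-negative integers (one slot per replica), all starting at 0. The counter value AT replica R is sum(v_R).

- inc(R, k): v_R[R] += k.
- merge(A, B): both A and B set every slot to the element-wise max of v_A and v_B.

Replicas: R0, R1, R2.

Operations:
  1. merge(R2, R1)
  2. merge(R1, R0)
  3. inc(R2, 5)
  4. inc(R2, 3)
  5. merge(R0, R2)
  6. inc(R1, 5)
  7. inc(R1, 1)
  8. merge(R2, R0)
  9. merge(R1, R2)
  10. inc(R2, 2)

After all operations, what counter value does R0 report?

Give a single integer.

Answer: 8

Derivation:
Op 1: merge R2<->R1 -> R2=(0,0,0) R1=(0,0,0)
Op 2: merge R1<->R0 -> R1=(0,0,0) R0=(0,0,0)
Op 3: inc R2 by 5 -> R2=(0,0,5) value=5
Op 4: inc R2 by 3 -> R2=(0,0,8) value=8
Op 5: merge R0<->R2 -> R0=(0,0,8) R2=(0,0,8)
Op 6: inc R1 by 5 -> R1=(0,5,0) value=5
Op 7: inc R1 by 1 -> R1=(0,6,0) value=6
Op 8: merge R2<->R0 -> R2=(0,0,8) R0=(0,0,8)
Op 9: merge R1<->R2 -> R1=(0,6,8) R2=(0,6,8)
Op 10: inc R2 by 2 -> R2=(0,6,10) value=16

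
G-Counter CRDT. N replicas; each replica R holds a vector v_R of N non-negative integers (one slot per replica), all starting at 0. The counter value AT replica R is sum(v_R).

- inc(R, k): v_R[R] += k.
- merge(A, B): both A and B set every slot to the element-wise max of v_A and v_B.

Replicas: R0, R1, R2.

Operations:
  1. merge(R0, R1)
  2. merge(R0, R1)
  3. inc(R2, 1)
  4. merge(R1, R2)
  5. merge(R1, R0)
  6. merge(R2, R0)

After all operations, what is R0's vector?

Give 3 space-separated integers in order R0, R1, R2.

Answer: 0 0 1

Derivation:
Op 1: merge R0<->R1 -> R0=(0,0,0) R1=(0,0,0)
Op 2: merge R0<->R1 -> R0=(0,0,0) R1=(0,0,0)
Op 3: inc R2 by 1 -> R2=(0,0,1) value=1
Op 4: merge R1<->R2 -> R1=(0,0,1) R2=(0,0,1)
Op 5: merge R1<->R0 -> R1=(0,0,1) R0=(0,0,1)
Op 6: merge R2<->R0 -> R2=(0,0,1) R0=(0,0,1)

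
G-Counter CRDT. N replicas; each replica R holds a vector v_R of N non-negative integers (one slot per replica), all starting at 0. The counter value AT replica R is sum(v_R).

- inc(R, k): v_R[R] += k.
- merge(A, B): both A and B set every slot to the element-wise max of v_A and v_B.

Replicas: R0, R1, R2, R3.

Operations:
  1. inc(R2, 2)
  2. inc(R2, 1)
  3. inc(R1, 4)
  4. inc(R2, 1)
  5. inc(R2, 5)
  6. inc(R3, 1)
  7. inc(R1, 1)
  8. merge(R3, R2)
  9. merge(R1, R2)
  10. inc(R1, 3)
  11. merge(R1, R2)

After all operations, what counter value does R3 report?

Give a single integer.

Answer: 10

Derivation:
Op 1: inc R2 by 2 -> R2=(0,0,2,0) value=2
Op 2: inc R2 by 1 -> R2=(0,0,3,0) value=3
Op 3: inc R1 by 4 -> R1=(0,4,0,0) value=4
Op 4: inc R2 by 1 -> R2=(0,0,4,0) value=4
Op 5: inc R2 by 5 -> R2=(0,0,9,0) value=9
Op 6: inc R3 by 1 -> R3=(0,0,0,1) value=1
Op 7: inc R1 by 1 -> R1=(0,5,0,0) value=5
Op 8: merge R3<->R2 -> R3=(0,0,9,1) R2=(0,0,9,1)
Op 9: merge R1<->R2 -> R1=(0,5,9,1) R2=(0,5,9,1)
Op 10: inc R1 by 3 -> R1=(0,8,9,1) value=18
Op 11: merge R1<->R2 -> R1=(0,8,9,1) R2=(0,8,9,1)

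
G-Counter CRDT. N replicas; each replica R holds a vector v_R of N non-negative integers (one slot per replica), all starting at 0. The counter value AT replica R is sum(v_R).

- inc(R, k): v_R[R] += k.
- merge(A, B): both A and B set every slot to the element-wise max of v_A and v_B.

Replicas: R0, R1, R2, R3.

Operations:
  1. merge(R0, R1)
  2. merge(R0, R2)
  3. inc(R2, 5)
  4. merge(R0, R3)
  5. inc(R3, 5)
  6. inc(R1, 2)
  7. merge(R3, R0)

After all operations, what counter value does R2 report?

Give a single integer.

Answer: 5

Derivation:
Op 1: merge R0<->R1 -> R0=(0,0,0,0) R1=(0,0,0,0)
Op 2: merge R0<->R2 -> R0=(0,0,0,0) R2=(0,0,0,0)
Op 3: inc R2 by 5 -> R2=(0,0,5,0) value=5
Op 4: merge R0<->R3 -> R0=(0,0,0,0) R3=(0,0,0,0)
Op 5: inc R3 by 5 -> R3=(0,0,0,5) value=5
Op 6: inc R1 by 2 -> R1=(0,2,0,0) value=2
Op 7: merge R3<->R0 -> R3=(0,0,0,5) R0=(0,0,0,5)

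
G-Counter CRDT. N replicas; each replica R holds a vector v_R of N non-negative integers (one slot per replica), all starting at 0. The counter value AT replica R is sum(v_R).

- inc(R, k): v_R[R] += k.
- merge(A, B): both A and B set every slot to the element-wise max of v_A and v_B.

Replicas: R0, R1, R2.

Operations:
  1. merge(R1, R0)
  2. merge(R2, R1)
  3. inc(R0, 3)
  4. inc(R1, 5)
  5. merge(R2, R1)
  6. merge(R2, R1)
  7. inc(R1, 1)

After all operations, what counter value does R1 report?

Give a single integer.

Answer: 6

Derivation:
Op 1: merge R1<->R0 -> R1=(0,0,0) R0=(0,0,0)
Op 2: merge R2<->R1 -> R2=(0,0,0) R1=(0,0,0)
Op 3: inc R0 by 3 -> R0=(3,0,0) value=3
Op 4: inc R1 by 5 -> R1=(0,5,0) value=5
Op 5: merge R2<->R1 -> R2=(0,5,0) R1=(0,5,0)
Op 6: merge R2<->R1 -> R2=(0,5,0) R1=(0,5,0)
Op 7: inc R1 by 1 -> R1=(0,6,0) value=6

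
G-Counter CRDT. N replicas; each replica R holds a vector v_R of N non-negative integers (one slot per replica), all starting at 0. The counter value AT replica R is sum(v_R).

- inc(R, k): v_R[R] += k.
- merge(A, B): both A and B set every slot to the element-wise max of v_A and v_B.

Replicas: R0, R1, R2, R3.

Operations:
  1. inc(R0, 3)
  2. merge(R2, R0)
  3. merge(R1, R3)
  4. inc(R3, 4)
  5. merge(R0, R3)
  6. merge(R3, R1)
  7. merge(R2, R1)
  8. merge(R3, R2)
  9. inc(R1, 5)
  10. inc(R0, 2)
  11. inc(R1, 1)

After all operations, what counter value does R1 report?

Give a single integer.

Answer: 13

Derivation:
Op 1: inc R0 by 3 -> R0=(3,0,0,0) value=3
Op 2: merge R2<->R0 -> R2=(3,0,0,0) R0=(3,0,0,0)
Op 3: merge R1<->R3 -> R1=(0,0,0,0) R3=(0,0,0,0)
Op 4: inc R3 by 4 -> R3=(0,0,0,4) value=4
Op 5: merge R0<->R3 -> R0=(3,0,0,4) R3=(3,0,0,4)
Op 6: merge R3<->R1 -> R3=(3,0,0,4) R1=(3,0,0,4)
Op 7: merge R2<->R1 -> R2=(3,0,0,4) R1=(3,0,0,4)
Op 8: merge R3<->R2 -> R3=(3,0,0,4) R2=(3,0,0,4)
Op 9: inc R1 by 5 -> R1=(3,5,0,4) value=12
Op 10: inc R0 by 2 -> R0=(5,0,0,4) value=9
Op 11: inc R1 by 1 -> R1=(3,6,0,4) value=13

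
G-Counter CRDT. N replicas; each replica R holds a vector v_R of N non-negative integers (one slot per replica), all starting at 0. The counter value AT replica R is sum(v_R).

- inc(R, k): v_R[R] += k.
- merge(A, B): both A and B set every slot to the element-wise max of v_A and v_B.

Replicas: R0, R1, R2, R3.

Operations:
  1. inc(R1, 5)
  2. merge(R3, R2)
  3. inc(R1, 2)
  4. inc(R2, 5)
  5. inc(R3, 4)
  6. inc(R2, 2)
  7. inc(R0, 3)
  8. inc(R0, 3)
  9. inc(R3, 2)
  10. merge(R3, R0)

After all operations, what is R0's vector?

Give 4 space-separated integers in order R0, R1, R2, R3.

Answer: 6 0 0 6

Derivation:
Op 1: inc R1 by 5 -> R1=(0,5,0,0) value=5
Op 2: merge R3<->R2 -> R3=(0,0,0,0) R2=(0,0,0,0)
Op 3: inc R1 by 2 -> R1=(0,7,0,0) value=7
Op 4: inc R2 by 5 -> R2=(0,0,5,0) value=5
Op 5: inc R3 by 4 -> R3=(0,0,0,4) value=4
Op 6: inc R2 by 2 -> R2=(0,0,7,0) value=7
Op 7: inc R0 by 3 -> R0=(3,0,0,0) value=3
Op 8: inc R0 by 3 -> R0=(6,0,0,0) value=6
Op 9: inc R3 by 2 -> R3=(0,0,0,6) value=6
Op 10: merge R3<->R0 -> R3=(6,0,0,6) R0=(6,0,0,6)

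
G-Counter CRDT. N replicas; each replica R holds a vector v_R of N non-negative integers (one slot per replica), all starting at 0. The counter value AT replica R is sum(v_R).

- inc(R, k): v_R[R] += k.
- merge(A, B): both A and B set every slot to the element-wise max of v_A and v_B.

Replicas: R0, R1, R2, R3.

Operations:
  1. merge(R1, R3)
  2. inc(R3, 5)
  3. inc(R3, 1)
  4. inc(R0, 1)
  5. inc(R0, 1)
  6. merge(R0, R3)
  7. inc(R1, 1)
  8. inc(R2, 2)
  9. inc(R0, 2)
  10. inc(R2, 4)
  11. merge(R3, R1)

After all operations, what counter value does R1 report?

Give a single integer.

Answer: 9

Derivation:
Op 1: merge R1<->R3 -> R1=(0,0,0,0) R3=(0,0,0,0)
Op 2: inc R3 by 5 -> R3=(0,0,0,5) value=5
Op 3: inc R3 by 1 -> R3=(0,0,0,6) value=6
Op 4: inc R0 by 1 -> R0=(1,0,0,0) value=1
Op 5: inc R0 by 1 -> R0=(2,0,0,0) value=2
Op 6: merge R0<->R3 -> R0=(2,0,0,6) R3=(2,0,0,6)
Op 7: inc R1 by 1 -> R1=(0,1,0,0) value=1
Op 8: inc R2 by 2 -> R2=(0,0,2,0) value=2
Op 9: inc R0 by 2 -> R0=(4,0,0,6) value=10
Op 10: inc R2 by 4 -> R2=(0,0,6,0) value=6
Op 11: merge R3<->R1 -> R3=(2,1,0,6) R1=(2,1,0,6)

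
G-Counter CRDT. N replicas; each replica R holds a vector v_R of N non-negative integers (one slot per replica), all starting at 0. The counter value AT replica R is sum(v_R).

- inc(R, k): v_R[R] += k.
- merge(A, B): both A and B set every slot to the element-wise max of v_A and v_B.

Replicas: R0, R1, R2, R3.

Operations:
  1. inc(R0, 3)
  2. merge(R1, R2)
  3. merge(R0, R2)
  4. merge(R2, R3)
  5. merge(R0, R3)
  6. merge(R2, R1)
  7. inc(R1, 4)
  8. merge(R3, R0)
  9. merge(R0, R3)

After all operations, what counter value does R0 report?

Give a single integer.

Answer: 3

Derivation:
Op 1: inc R0 by 3 -> R0=(3,0,0,0) value=3
Op 2: merge R1<->R2 -> R1=(0,0,0,0) R2=(0,0,0,0)
Op 3: merge R0<->R2 -> R0=(3,0,0,0) R2=(3,0,0,0)
Op 4: merge R2<->R3 -> R2=(3,0,0,0) R3=(3,0,0,0)
Op 5: merge R0<->R3 -> R0=(3,0,0,0) R3=(3,0,0,0)
Op 6: merge R2<->R1 -> R2=(3,0,0,0) R1=(3,0,0,0)
Op 7: inc R1 by 4 -> R1=(3,4,0,0) value=7
Op 8: merge R3<->R0 -> R3=(3,0,0,0) R0=(3,0,0,0)
Op 9: merge R0<->R3 -> R0=(3,0,0,0) R3=(3,0,0,0)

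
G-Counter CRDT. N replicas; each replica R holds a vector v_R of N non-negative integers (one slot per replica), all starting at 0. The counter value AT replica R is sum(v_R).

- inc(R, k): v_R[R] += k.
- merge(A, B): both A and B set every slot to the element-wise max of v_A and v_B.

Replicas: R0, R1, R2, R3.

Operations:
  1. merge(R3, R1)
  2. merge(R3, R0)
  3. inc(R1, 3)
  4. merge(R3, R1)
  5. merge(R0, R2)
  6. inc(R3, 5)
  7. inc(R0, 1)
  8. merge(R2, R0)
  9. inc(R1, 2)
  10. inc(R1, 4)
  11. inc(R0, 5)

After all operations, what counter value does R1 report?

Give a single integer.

Answer: 9

Derivation:
Op 1: merge R3<->R1 -> R3=(0,0,0,0) R1=(0,0,0,0)
Op 2: merge R3<->R0 -> R3=(0,0,0,0) R0=(0,0,0,0)
Op 3: inc R1 by 3 -> R1=(0,3,0,0) value=3
Op 4: merge R3<->R1 -> R3=(0,3,0,0) R1=(0,3,0,0)
Op 5: merge R0<->R2 -> R0=(0,0,0,0) R2=(0,0,0,0)
Op 6: inc R3 by 5 -> R3=(0,3,0,5) value=8
Op 7: inc R0 by 1 -> R0=(1,0,0,0) value=1
Op 8: merge R2<->R0 -> R2=(1,0,0,0) R0=(1,0,0,0)
Op 9: inc R1 by 2 -> R1=(0,5,0,0) value=5
Op 10: inc R1 by 4 -> R1=(0,9,0,0) value=9
Op 11: inc R0 by 5 -> R0=(6,0,0,0) value=6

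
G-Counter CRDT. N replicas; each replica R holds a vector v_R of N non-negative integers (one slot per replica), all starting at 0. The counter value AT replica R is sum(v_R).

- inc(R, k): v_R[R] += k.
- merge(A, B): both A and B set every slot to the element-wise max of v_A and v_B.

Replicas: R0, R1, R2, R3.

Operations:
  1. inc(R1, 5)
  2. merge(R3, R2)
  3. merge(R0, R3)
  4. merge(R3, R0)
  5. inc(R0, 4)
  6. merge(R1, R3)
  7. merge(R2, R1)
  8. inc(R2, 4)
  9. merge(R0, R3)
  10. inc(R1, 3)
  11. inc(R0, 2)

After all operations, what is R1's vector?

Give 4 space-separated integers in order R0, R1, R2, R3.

Answer: 0 8 0 0

Derivation:
Op 1: inc R1 by 5 -> R1=(0,5,0,0) value=5
Op 2: merge R3<->R2 -> R3=(0,0,0,0) R2=(0,0,0,0)
Op 3: merge R0<->R3 -> R0=(0,0,0,0) R3=(0,0,0,0)
Op 4: merge R3<->R0 -> R3=(0,0,0,0) R0=(0,0,0,0)
Op 5: inc R0 by 4 -> R0=(4,0,0,0) value=4
Op 6: merge R1<->R3 -> R1=(0,5,0,0) R3=(0,5,0,0)
Op 7: merge R2<->R1 -> R2=(0,5,0,0) R1=(0,5,0,0)
Op 8: inc R2 by 4 -> R2=(0,5,4,0) value=9
Op 9: merge R0<->R3 -> R0=(4,5,0,0) R3=(4,5,0,0)
Op 10: inc R1 by 3 -> R1=(0,8,0,0) value=8
Op 11: inc R0 by 2 -> R0=(6,5,0,0) value=11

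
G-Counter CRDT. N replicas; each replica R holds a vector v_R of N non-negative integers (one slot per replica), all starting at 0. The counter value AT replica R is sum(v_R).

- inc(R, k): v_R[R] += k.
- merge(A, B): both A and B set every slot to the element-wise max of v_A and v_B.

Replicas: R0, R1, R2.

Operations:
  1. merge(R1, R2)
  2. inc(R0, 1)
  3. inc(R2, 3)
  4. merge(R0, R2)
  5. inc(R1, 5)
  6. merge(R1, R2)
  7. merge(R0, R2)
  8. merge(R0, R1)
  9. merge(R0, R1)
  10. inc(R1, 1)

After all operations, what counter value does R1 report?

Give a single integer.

Answer: 10

Derivation:
Op 1: merge R1<->R2 -> R1=(0,0,0) R2=(0,0,0)
Op 2: inc R0 by 1 -> R0=(1,0,0) value=1
Op 3: inc R2 by 3 -> R2=(0,0,3) value=3
Op 4: merge R0<->R2 -> R0=(1,0,3) R2=(1,0,3)
Op 5: inc R1 by 5 -> R1=(0,5,0) value=5
Op 6: merge R1<->R2 -> R1=(1,5,3) R2=(1,5,3)
Op 7: merge R0<->R2 -> R0=(1,5,3) R2=(1,5,3)
Op 8: merge R0<->R1 -> R0=(1,5,3) R1=(1,5,3)
Op 9: merge R0<->R1 -> R0=(1,5,3) R1=(1,5,3)
Op 10: inc R1 by 1 -> R1=(1,6,3) value=10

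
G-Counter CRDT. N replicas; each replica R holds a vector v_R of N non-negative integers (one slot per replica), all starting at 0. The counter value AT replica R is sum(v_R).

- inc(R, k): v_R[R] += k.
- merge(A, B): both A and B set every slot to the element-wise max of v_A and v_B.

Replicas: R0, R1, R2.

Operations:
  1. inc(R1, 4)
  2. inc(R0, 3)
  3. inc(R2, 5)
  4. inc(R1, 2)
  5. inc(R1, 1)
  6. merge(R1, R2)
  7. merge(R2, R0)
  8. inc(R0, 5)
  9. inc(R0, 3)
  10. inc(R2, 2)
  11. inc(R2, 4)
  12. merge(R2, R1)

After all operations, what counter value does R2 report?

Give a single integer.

Op 1: inc R1 by 4 -> R1=(0,4,0) value=4
Op 2: inc R0 by 3 -> R0=(3,0,0) value=3
Op 3: inc R2 by 5 -> R2=(0,0,5) value=5
Op 4: inc R1 by 2 -> R1=(0,6,0) value=6
Op 5: inc R1 by 1 -> R1=(0,7,0) value=7
Op 6: merge R1<->R2 -> R1=(0,7,5) R2=(0,7,5)
Op 7: merge R2<->R0 -> R2=(3,7,5) R0=(3,7,5)
Op 8: inc R0 by 5 -> R0=(8,7,5) value=20
Op 9: inc R0 by 3 -> R0=(11,7,5) value=23
Op 10: inc R2 by 2 -> R2=(3,7,7) value=17
Op 11: inc R2 by 4 -> R2=(3,7,11) value=21
Op 12: merge R2<->R1 -> R2=(3,7,11) R1=(3,7,11)

Answer: 21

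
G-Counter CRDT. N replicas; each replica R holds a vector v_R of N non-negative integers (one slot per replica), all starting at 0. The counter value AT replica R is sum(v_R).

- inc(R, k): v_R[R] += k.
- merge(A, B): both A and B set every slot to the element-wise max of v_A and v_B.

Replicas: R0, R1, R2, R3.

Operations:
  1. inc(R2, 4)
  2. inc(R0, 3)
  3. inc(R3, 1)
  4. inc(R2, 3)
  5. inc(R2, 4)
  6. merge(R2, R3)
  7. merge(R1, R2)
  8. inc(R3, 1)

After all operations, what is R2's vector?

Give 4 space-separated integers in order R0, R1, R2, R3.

Op 1: inc R2 by 4 -> R2=(0,0,4,0) value=4
Op 2: inc R0 by 3 -> R0=(3,0,0,0) value=3
Op 3: inc R3 by 1 -> R3=(0,0,0,1) value=1
Op 4: inc R2 by 3 -> R2=(0,0,7,0) value=7
Op 5: inc R2 by 4 -> R2=(0,0,11,0) value=11
Op 6: merge R2<->R3 -> R2=(0,0,11,1) R3=(0,0,11,1)
Op 7: merge R1<->R2 -> R1=(0,0,11,1) R2=(0,0,11,1)
Op 8: inc R3 by 1 -> R3=(0,0,11,2) value=13

Answer: 0 0 11 1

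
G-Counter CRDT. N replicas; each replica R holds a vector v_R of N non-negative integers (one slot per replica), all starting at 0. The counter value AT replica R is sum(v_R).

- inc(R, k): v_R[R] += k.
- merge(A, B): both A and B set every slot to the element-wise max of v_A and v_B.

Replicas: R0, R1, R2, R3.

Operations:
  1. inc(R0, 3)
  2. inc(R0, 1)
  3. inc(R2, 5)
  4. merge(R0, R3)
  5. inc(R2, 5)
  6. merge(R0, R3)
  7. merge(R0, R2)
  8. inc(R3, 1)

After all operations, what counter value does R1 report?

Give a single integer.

Answer: 0

Derivation:
Op 1: inc R0 by 3 -> R0=(3,0,0,0) value=3
Op 2: inc R0 by 1 -> R0=(4,0,0,0) value=4
Op 3: inc R2 by 5 -> R2=(0,0,5,0) value=5
Op 4: merge R0<->R3 -> R0=(4,0,0,0) R3=(4,0,0,0)
Op 5: inc R2 by 5 -> R2=(0,0,10,0) value=10
Op 6: merge R0<->R3 -> R0=(4,0,0,0) R3=(4,0,0,0)
Op 7: merge R0<->R2 -> R0=(4,0,10,0) R2=(4,0,10,0)
Op 8: inc R3 by 1 -> R3=(4,0,0,1) value=5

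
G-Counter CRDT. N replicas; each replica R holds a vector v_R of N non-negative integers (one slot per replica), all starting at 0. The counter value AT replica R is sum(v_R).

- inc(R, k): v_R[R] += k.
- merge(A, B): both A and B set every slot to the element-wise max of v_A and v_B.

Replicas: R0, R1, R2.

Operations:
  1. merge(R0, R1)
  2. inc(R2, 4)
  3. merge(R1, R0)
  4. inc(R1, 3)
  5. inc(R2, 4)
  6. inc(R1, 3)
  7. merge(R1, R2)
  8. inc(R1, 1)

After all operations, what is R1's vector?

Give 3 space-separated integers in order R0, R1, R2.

Op 1: merge R0<->R1 -> R0=(0,0,0) R1=(0,0,0)
Op 2: inc R2 by 4 -> R2=(0,0,4) value=4
Op 3: merge R1<->R0 -> R1=(0,0,0) R0=(0,0,0)
Op 4: inc R1 by 3 -> R1=(0,3,0) value=3
Op 5: inc R2 by 4 -> R2=(0,0,8) value=8
Op 6: inc R1 by 3 -> R1=(0,6,0) value=6
Op 7: merge R1<->R2 -> R1=(0,6,8) R2=(0,6,8)
Op 8: inc R1 by 1 -> R1=(0,7,8) value=15

Answer: 0 7 8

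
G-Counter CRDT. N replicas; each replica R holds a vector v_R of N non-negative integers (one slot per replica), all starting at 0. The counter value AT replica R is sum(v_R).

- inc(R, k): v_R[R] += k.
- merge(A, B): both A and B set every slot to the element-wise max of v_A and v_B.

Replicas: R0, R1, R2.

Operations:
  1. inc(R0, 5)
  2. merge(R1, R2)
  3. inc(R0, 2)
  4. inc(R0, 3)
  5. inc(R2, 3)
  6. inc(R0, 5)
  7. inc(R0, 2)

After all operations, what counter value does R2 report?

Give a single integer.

Answer: 3

Derivation:
Op 1: inc R0 by 5 -> R0=(5,0,0) value=5
Op 2: merge R1<->R2 -> R1=(0,0,0) R2=(0,0,0)
Op 3: inc R0 by 2 -> R0=(7,0,0) value=7
Op 4: inc R0 by 3 -> R0=(10,0,0) value=10
Op 5: inc R2 by 3 -> R2=(0,0,3) value=3
Op 6: inc R0 by 5 -> R0=(15,0,0) value=15
Op 7: inc R0 by 2 -> R0=(17,0,0) value=17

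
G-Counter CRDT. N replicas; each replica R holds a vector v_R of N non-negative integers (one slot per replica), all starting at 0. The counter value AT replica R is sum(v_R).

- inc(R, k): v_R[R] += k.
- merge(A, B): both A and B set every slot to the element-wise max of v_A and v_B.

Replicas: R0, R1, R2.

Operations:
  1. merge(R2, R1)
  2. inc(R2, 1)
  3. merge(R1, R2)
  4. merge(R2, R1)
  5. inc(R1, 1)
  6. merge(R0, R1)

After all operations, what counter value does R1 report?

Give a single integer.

Op 1: merge R2<->R1 -> R2=(0,0,0) R1=(0,0,0)
Op 2: inc R2 by 1 -> R2=(0,0,1) value=1
Op 3: merge R1<->R2 -> R1=(0,0,1) R2=(0,0,1)
Op 4: merge R2<->R1 -> R2=(0,0,1) R1=(0,0,1)
Op 5: inc R1 by 1 -> R1=(0,1,1) value=2
Op 6: merge R0<->R1 -> R0=(0,1,1) R1=(0,1,1)

Answer: 2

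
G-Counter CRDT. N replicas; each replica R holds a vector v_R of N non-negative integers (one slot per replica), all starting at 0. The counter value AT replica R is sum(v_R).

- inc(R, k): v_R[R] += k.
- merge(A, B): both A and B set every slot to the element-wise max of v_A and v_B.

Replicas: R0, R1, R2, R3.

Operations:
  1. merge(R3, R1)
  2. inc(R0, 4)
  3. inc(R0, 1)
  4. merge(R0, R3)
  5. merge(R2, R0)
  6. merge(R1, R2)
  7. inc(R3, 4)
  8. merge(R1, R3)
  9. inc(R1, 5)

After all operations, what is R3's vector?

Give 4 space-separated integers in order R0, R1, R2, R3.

Op 1: merge R3<->R1 -> R3=(0,0,0,0) R1=(0,0,0,0)
Op 2: inc R0 by 4 -> R0=(4,0,0,0) value=4
Op 3: inc R0 by 1 -> R0=(5,0,0,0) value=5
Op 4: merge R0<->R3 -> R0=(5,0,0,0) R3=(5,0,0,0)
Op 5: merge R2<->R0 -> R2=(5,0,0,0) R0=(5,0,0,0)
Op 6: merge R1<->R2 -> R1=(5,0,0,0) R2=(5,0,0,0)
Op 7: inc R3 by 4 -> R3=(5,0,0,4) value=9
Op 8: merge R1<->R3 -> R1=(5,0,0,4) R3=(5,0,0,4)
Op 9: inc R1 by 5 -> R1=(5,5,0,4) value=14

Answer: 5 0 0 4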